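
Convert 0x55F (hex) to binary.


Each hex digit → 4 binary bits:
  5 = 0101
  5 = 0101
  F = 1111
Concatenate: 0101 0101 1111
= 010101011111


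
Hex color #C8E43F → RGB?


Hex: #C8E43F
R = C8₁₆ = 200
G = E4₁₆ = 228
B = 3F₁₆ = 63
= RGB(200, 228, 63)


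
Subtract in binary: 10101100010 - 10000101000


Align and subtract column by column (LSB to MSB, borrowing when needed):
  10101100010
- 10000101000
  -----------
  col 0: (0 - 0 borrow-in) - 0 → 0 - 0 = 0, borrow out 0
  col 1: (1 - 0 borrow-in) - 0 → 1 - 0 = 1, borrow out 0
  col 2: (0 - 0 borrow-in) - 0 → 0 - 0 = 0, borrow out 0
  col 3: (0 - 0 borrow-in) - 1 → borrow from next column: (0+2) - 1 = 1, borrow out 1
  col 4: (0 - 1 borrow-in) - 0 → borrow from next column: (-1+2) - 0 = 1, borrow out 1
  col 5: (1 - 1 borrow-in) - 1 → borrow from next column: (0+2) - 1 = 1, borrow out 1
  col 6: (1 - 1 borrow-in) - 0 → 0 - 0 = 0, borrow out 0
  col 7: (0 - 0 borrow-in) - 0 → 0 - 0 = 0, borrow out 0
  col 8: (1 - 0 borrow-in) - 0 → 1 - 0 = 1, borrow out 0
  col 9: (0 - 0 borrow-in) - 0 → 0 - 0 = 0, borrow out 0
  col 10: (1 - 0 borrow-in) - 1 → 1 - 1 = 0, borrow out 0
Reading bits MSB→LSB: 00100111010
Strip leading zeros: 100111010
= 100111010


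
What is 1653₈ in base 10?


Positional values:
Position 0: 3 × 8^0 = 3
Position 1: 5 × 8^1 = 40
Position 2: 6 × 8^2 = 384
Position 3: 1 × 8^3 = 512
Sum = 3 + 40 + 384 + 512
= 939


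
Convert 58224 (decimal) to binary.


Divide by 2 repeatedly:
58224 ÷ 2 = 29112 remainder 0
29112 ÷ 2 = 14556 remainder 0
14556 ÷ 2 = 7278 remainder 0
7278 ÷ 2 = 3639 remainder 0
3639 ÷ 2 = 1819 remainder 1
1819 ÷ 2 = 909 remainder 1
909 ÷ 2 = 454 remainder 1
454 ÷ 2 = 227 remainder 0
227 ÷ 2 = 113 remainder 1
113 ÷ 2 = 56 remainder 1
56 ÷ 2 = 28 remainder 0
28 ÷ 2 = 14 remainder 0
14 ÷ 2 = 7 remainder 0
7 ÷ 2 = 3 remainder 1
3 ÷ 2 = 1 remainder 1
1 ÷ 2 = 0 remainder 1
Reading remainders bottom-up:
= 1110001101110000


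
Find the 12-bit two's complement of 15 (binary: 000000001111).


Original: 000000001111
Step 1 - Invert all bits: 111111110000
Step 2 - Add 1: 111111110000 + 1
= 111111110001 (represents -15)


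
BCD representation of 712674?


Each digit → 4-bit binary:
  7 → 0111
  1 → 0001
  2 → 0010
  6 → 0110
  7 → 0111
  4 → 0100
= 0111 0001 0010 0110 0111 0100


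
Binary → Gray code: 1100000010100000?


Binary: 1100000010100000
Gray code: G = B XOR (B >> 1)
B >> 1 = 0110000001010000
1100000010100000 XOR 0110000001010000:
  1 XOR 0 = 1
  1 XOR 1 = 0
  0 XOR 1 = 1
  0 XOR 0 = 0
  0 XOR 0 = 0
  0 XOR 0 = 0
  0 XOR 0 = 0
  0 XOR 0 = 0
  1 XOR 0 = 1
  0 XOR 1 = 1
  1 XOR 0 = 1
  0 XOR 1 = 1
  0 XOR 0 = 0
  0 XOR 0 = 0
  0 XOR 0 = 0
  0 XOR 0 = 0
= 1010000011110000


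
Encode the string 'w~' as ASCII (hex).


String: 'w~'  (2 characters)
Per-character ASCII lookup:
  'w': lowercase starts at 97: 'w' = 97 + 22 = 119 → 0x77
  '~': special character: '~' = 126 → 0x7E
= 0x77 0x7E


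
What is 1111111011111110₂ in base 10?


Positional values:
Bit 1: 1 × 2^1 = 2
Bit 2: 1 × 2^2 = 4
Bit 3: 1 × 2^3 = 8
Bit 4: 1 × 2^4 = 16
Bit 5: 1 × 2^5 = 32
Bit 6: 1 × 2^6 = 64
Bit 7: 1 × 2^7 = 128
Bit 9: 1 × 2^9 = 512
Bit 10: 1 × 2^10 = 1024
Bit 11: 1 × 2^11 = 2048
Bit 12: 1 × 2^12 = 4096
Bit 13: 1 × 2^13 = 8192
Bit 14: 1 × 2^14 = 16384
Bit 15: 1 × 2^15 = 32768
Sum = 2 + 4 + 8 + 16 + 32 + 64 + 128 + 512 + 1024 + 2048 + 4096 + 8192 + 16384 + 32768
= 65278


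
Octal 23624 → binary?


Each octal digit → 3 binary bits:
  2 = 010
  3 = 011
  6 = 110
  2 = 010
  4 = 100
Concatenate: 010 011 110 010 100
= 010011110010100


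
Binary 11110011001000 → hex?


Group into 4-bit nibbles: 0011110011001000
  0011 = 3
  1100 = C
  1100 = C
  1000 = 8
= 0x3CC8


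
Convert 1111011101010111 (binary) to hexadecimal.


Group into 4-bit nibbles: 1111011101010111
  1111 = F
  0111 = 7
  0101 = 5
  0111 = 7
= 0xF757


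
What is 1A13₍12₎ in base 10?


Positional values (base 12):
  3 × 12^0 = 3 × 1 = 3
  1 × 12^1 = 1 × 12 = 12
  A × 12^2 = 10 × 144 = 1440
  1 × 12^3 = 1 × 1728 = 1728
Sum = 3 + 12 + 1440 + 1728
= 3183


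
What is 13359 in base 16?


Divide by 16 repeatedly:
13359 ÷ 16 = 834 remainder 15 (F)
834 ÷ 16 = 52 remainder 2 (2)
52 ÷ 16 = 3 remainder 4 (4)
3 ÷ 16 = 0 remainder 3 (3)
Reading remainders bottom-up:
= 0x342F


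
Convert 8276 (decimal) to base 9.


Divide by 9 repeatedly:
8276 ÷ 9 = 919 remainder 5
919 ÷ 9 = 102 remainder 1
102 ÷ 9 = 11 remainder 3
11 ÷ 9 = 1 remainder 2
1 ÷ 9 = 0 remainder 1
Reading remainders bottom-up:
= 12315


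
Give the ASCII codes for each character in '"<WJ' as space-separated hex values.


String: '"<WJ'  (4 characters)
Per-character ASCII lookup:
  '"': special character: '"' = 34 → 0x22
  '<': special character: '<' = 60 → 0x3C
  'W': uppercase starts at 65: 'W' = 65 + 22 = 87 → 0x57
  'J': uppercase starts at 65: 'J' = 65 + 9 = 74 → 0x4A
= 0x22 0x3C 0x57 0x4A


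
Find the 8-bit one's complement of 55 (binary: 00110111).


Original: 00110111
Invert all bits:
  bit 0: 0 → 1
  bit 1: 0 → 1
  bit 2: 1 → 0
  bit 3: 1 → 0
  bit 4: 0 → 1
  bit 5: 1 → 0
  bit 6: 1 → 0
  bit 7: 1 → 0
= 11001000


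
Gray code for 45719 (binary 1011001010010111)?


Binary: 1011001010010111
Gray code: G = B XOR (B >> 1)
B >> 1 = 0101100101001011
1011001010010111 XOR 0101100101001011:
  1 XOR 0 = 1
  0 XOR 1 = 1
  1 XOR 0 = 1
  1 XOR 1 = 0
  0 XOR 1 = 1
  0 XOR 0 = 0
  1 XOR 0 = 1
  0 XOR 1 = 1
  1 XOR 0 = 1
  0 XOR 1 = 1
  0 XOR 0 = 0
  1 XOR 0 = 1
  0 XOR 1 = 1
  1 XOR 0 = 1
  1 XOR 1 = 0
  1 XOR 1 = 0
= 1110101111011100


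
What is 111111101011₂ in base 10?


Positional values:
Bit 0: 1 × 2^0 = 1
Bit 1: 1 × 2^1 = 2
Bit 3: 1 × 2^3 = 8
Bit 5: 1 × 2^5 = 32
Bit 6: 1 × 2^6 = 64
Bit 7: 1 × 2^7 = 128
Bit 8: 1 × 2^8 = 256
Bit 9: 1 × 2^9 = 512
Bit 10: 1 × 2^10 = 1024
Bit 11: 1 × 2^11 = 2048
Sum = 1 + 2 + 8 + 32 + 64 + 128 + 256 + 512 + 1024 + 2048
= 4075


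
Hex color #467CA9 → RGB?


Hex: #467CA9
R = 46₁₆ = 70
G = 7C₁₆ = 124
B = A9₁₆ = 169
= RGB(70, 124, 169)


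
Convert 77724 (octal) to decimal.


Positional values:
Position 0: 4 × 8^0 = 4
Position 1: 2 × 8^1 = 16
Position 2: 7 × 8^2 = 448
Position 3: 7 × 8^3 = 3584
Position 4: 7 × 8^4 = 28672
Sum = 4 + 16 + 448 + 3584 + 28672
= 32724


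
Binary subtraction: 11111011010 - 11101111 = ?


Align and subtract column by column (LSB to MSB, borrowing when needed):
  11111011010
- 00011101111
  -----------
  col 0: (0 - 0 borrow-in) - 1 → borrow from next column: (0+2) - 1 = 1, borrow out 1
  col 1: (1 - 1 borrow-in) - 1 → borrow from next column: (0+2) - 1 = 1, borrow out 1
  col 2: (0 - 1 borrow-in) - 1 → borrow from next column: (-1+2) - 1 = 0, borrow out 1
  col 3: (1 - 1 borrow-in) - 1 → borrow from next column: (0+2) - 1 = 1, borrow out 1
  col 4: (1 - 1 borrow-in) - 0 → 0 - 0 = 0, borrow out 0
  col 5: (0 - 0 borrow-in) - 1 → borrow from next column: (0+2) - 1 = 1, borrow out 1
  col 6: (1 - 1 borrow-in) - 1 → borrow from next column: (0+2) - 1 = 1, borrow out 1
  col 7: (1 - 1 borrow-in) - 1 → borrow from next column: (0+2) - 1 = 1, borrow out 1
  col 8: (1 - 1 borrow-in) - 0 → 0 - 0 = 0, borrow out 0
  col 9: (1 - 0 borrow-in) - 0 → 1 - 0 = 1, borrow out 0
  col 10: (1 - 0 borrow-in) - 0 → 1 - 0 = 1, borrow out 0
Reading bits MSB→LSB: 11011101011
Strip leading zeros: 11011101011
= 11011101011


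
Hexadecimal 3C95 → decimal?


Positional values:
Position 0: 5 × 16^0 = 5 × 1 = 5
Position 1: 9 × 16^1 = 9 × 16 = 144
Position 2: C × 16^2 = 12 × 256 = 3072
Position 3: 3 × 16^3 = 3 × 4096 = 12288
Sum = 5 + 144 + 3072 + 12288
= 15509


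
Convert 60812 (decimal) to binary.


Divide by 2 repeatedly:
60812 ÷ 2 = 30406 remainder 0
30406 ÷ 2 = 15203 remainder 0
15203 ÷ 2 = 7601 remainder 1
7601 ÷ 2 = 3800 remainder 1
3800 ÷ 2 = 1900 remainder 0
1900 ÷ 2 = 950 remainder 0
950 ÷ 2 = 475 remainder 0
475 ÷ 2 = 237 remainder 1
237 ÷ 2 = 118 remainder 1
118 ÷ 2 = 59 remainder 0
59 ÷ 2 = 29 remainder 1
29 ÷ 2 = 14 remainder 1
14 ÷ 2 = 7 remainder 0
7 ÷ 2 = 3 remainder 1
3 ÷ 2 = 1 remainder 1
1 ÷ 2 = 0 remainder 1
Reading remainders bottom-up:
= 1110110110001100


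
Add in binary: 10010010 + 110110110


Align and add column by column (LSB to MSB, carry propagating):
  0010010010
+ 0110110110
  ----------
  col 0: 0 + 0 + 0 (carry in) = 0 → bit 0, carry out 0
  col 1: 1 + 1 + 0 (carry in) = 2 → bit 0, carry out 1
  col 2: 0 + 1 + 1 (carry in) = 2 → bit 0, carry out 1
  col 3: 0 + 0 + 1 (carry in) = 1 → bit 1, carry out 0
  col 4: 1 + 1 + 0 (carry in) = 2 → bit 0, carry out 1
  col 5: 0 + 1 + 1 (carry in) = 2 → bit 0, carry out 1
  col 6: 0 + 0 + 1 (carry in) = 1 → bit 1, carry out 0
  col 7: 1 + 1 + 0 (carry in) = 2 → bit 0, carry out 1
  col 8: 0 + 1 + 1 (carry in) = 2 → bit 0, carry out 1
  col 9: 0 + 0 + 1 (carry in) = 1 → bit 1, carry out 0
Reading bits MSB→LSB: 1001001000
Strip leading zeros: 1001001000
= 1001001000


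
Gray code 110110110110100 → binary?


Gray code: 110110110110100
MSB stays the same: 1
Each subsequent bit = prev_binary XOR current_gray:
  B[1] = 1 XOR 1 = 0
  B[2] = 0 XOR 0 = 0
  B[3] = 0 XOR 1 = 1
  B[4] = 1 XOR 1 = 0
  B[5] = 0 XOR 0 = 0
  B[6] = 0 XOR 1 = 1
  B[7] = 1 XOR 1 = 0
  B[8] = 0 XOR 0 = 0
  B[9] = 0 XOR 1 = 1
  B[10] = 1 XOR 1 = 0
  B[11] = 0 XOR 0 = 0
  B[12] = 0 XOR 1 = 1
  B[13] = 1 XOR 0 = 1
  B[14] = 1 XOR 0 = 1
= 100100100100111 (18727 decimal)


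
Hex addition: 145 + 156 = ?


Align and add column by column (LSB to MSB, each column mod 16 with carry):
  0145
+ 0156
  ----
  col 0: 5(5) + 6(6) + 0 (carry in) = 11 → B(11), carry out 0
  col 1: 4(4) + 5(5) + 0 (carry in) = 9 → 9(9), carry out 0
  col 2: 1(1) + 1(1) + 0 (carry in) = 2 → 2(2), carry out 0
  col 3: 0(0) + 0(0) + 0 (carry in) = 0 → 0(0), carry out 0
Reading digits MSB→LSB: 029B
Strip leading zeros: 29B
= 0x29B


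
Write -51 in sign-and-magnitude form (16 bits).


Sign bit: 1 (negative)
Magnitude: 51 = 000000000110011
= 1000000000110011


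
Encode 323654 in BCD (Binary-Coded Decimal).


Each digit → 4-bit binary:
  3 → 0011
  2 → 0010
  3 → 0011
  6 → 0110
  5 → 0101
  4 → 0100
= 0011 0010 0011 0110 0101 0100


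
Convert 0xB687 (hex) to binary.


Each hex digit → 4 binary bits:
  B = 1011
  6 = 0110
  8 = 1000
  7 = 0111
Concatenate: 1011 0110 1000 0111
= 1011011010000111


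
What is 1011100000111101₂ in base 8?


Group into 3-bit groups: 001011100000111101
  001 = 1
  011 = 3
  100 = 4
  000 = 0
  111 = 7
  101 = 5
= 0o134075


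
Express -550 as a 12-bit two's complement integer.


Original: 001000100110
Step 1 - Invert all bits: 110111011001
Step 2 - Add 1: 110111011001 + 1
= 110111011010 (represents -550)


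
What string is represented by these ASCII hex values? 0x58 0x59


Codes (hex): 0x58 0x59
Per-code ASCII lookup:
  0x58 = 88  (range 65-90: uppercase, 88 - 65 = 23) → 'X'
  0x59 = 89  (range 65-90: uppercase, 89 - 65 = 24) → 'Y'
= 'XY'


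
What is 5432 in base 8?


Divide by 8 repeatedly:
5432 ÷ 8 = 679 remainder 0
679 ÷ 8 = 84 remainder 7
84 ÷ 8 = 10 remainder 4
10 ÷ 8 = 1 remainder 2
1 ÷ 8 = 0 remainder 1
Reading remainders bottom-up:
= 0o12470


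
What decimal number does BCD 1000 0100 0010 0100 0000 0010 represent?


Each 4-bit group → digit:
  1000 → 8
  0100 → 4
  0010 → 2
  0100 → 4
  0000 → 0
  0010 → 2
= 842402


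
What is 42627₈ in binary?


Each octal digit → 3 binary bits:
  4 = 100
  2 = 010
  6 = 110
  2 = 010
  7 = 111
Concatenate: 100 010 110 010 111
= 100010110010111


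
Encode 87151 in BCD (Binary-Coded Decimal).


Each digit → 4-bit binary:
  8 → 1000
  7 → 0111
  1 → 0001
  5 → 0101
  1 → 0001
= 1000 0111 0001 0101 0001


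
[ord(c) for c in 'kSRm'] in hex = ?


String: 'kSRm'  (4 characters)
Per-character ASCII lookup:
  'k': lowercase starts at 97: 'k' = 97 + 10 = 107 → 0x6B
  'S': uppercase starts at 65: 'S' = 65 + 18 = 83 → 0x53
  'R': uppercase starts at 65: 'R' = 65 + 17 = 82 → 0x52
  'm': lowercase starts at 97: 'm' = 97 + 12 = 109 → 0x6D
= 0x6B 0x53 0x52 0x6D


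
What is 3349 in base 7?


Divide by 7 repeatedly:
3349 ÷ 7 = 478 remainder 3
478 ÷ 7 = 68 remainder 2
68 ÷ 7 = 9 remainder 5
9 ÷ 7 = 1 remainder 2
1 ÷ 7 = 0 remainder 1
Reading remainders bottom-up:
= 12523


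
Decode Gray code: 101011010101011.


Gray code: 101011010101011
MSB stays the same: 1
Each subsequent bit = prev_binary XOR current_gray:
  B[1] = 1 XOR 0 = 1
  B[2] = 1 XOR 1 = 0
  B[3] = 0 XOR 0 = 0
  B[4] = 0 XOR 1 = 1
  B[5] = 1 XOR 1 = 0
  B[6] = 0 XOR 0 = 0
  B[7] = 0 XOR 1 = 1
  B[8] = 1 XOR 0 = 1
  B[9] = 1 XOR 1 = 0
  B[10] = 0 XOR 0 = 0
  B[11] = 0 XOR 1 = 1
  B[12] = 1 XOR 0 = 1
  B[13] = 1 XOR 1 = 0
  B[14] = 0 XOR 1 = 1
= 110010011001101 (25805 decimal)


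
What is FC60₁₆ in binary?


Each hex digit → 4 binary bits:
  F = 1111
  C = 1100
  6 = 0110
  0 = 0000
Concatenate: 1111 1100 0110 0000
= 1111110001100000


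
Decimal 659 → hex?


Divide by 16 repeatedly:
659 ÷ 16 = 41 remainder 3 (3)
41 ÷ 16 = 2 remainder 9 (9)
2 ÷ 16 = 0 remainder 2 (2)
Reading remainders bottom-up:
= 0x293


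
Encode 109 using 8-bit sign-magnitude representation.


Sign bit: 0 (positive)
Magnitude: 109 = 1101101
= 01101101


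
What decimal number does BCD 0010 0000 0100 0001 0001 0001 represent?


Each 4-bit group → digit:
  0010 → 2
  0000 → 0
  0100 → 4
  0001 → 1
  0001 → 1
  0001 → 1
= 204111


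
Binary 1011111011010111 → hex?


Group into 4-bit nibbles: 1011111011010111
  1011 = B
  1110 = E
  1101 = D
  0111 = 7
= 0xBED7


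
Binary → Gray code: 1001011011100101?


Binary: 1001011011100101
Gray code: G = B XOR (B >> 1)
B >> 1 = 0100101101110010
1001011011100101 XOR 0100101101110010:
  1 XOR 0 = 1
  0 XOR 1 = 1
  0 XOR 0 = 0
  1 XOR 0 = 1
  0 XOR 1 = 1
  1 XOR 0 = 1
  1 XOR 1 = 0
  0 XOR 1 = 1
  1 XOR 0 = 1
  1 XOR 1 = 0
  1 XOR 1 = 0
  0 XOR 1 = 1
  0 XOR 0 = 0
  1 XOR 0 = 1
  0 XOR 1 = 1
  1 XOR 0 = 1
= 1101110110010111


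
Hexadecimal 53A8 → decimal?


Positional values:
Position 0: 8 × 16^0 = 8 × 1 = 8
Position 1: A × 16^1 = 10 × 16 = 160
Position 2: 3 × 16^2 = 3 × 256 = 768
Position 3: 5 × 16^3 = 5 × 4096 = 20480
Sum = 8 + 160 + 768 + 20480
= 21416


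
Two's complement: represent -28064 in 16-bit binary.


Original: 0110110110100000
Step 1 - Invert all bits: 1001001001011111
Step 2 - Add 1: 1001001001011111 + 1
= 1001001001100000 (represents -28064)


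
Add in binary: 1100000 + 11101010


Align and add column by column (LSB to MSB, carry propagating):
  001100000
+ 011101010
  ---------
  col 0: 0 + 0 + 0 (carry in) = 0 → bit 0, carry out 0
  col 1: 0 + 1 + 0 (carry in) = 1 → bit 1, carry out 0
  col 2: 0 + 0 + 0 (carry in) = 0 → bit 0, carry out 0
  col 3: 0 + 1 + 0 (carry in) = 1 → bit 1, carry out 0
  col 4: 0 + 0 + 0 (carry in) = 0 → bit 0, carry out 0
  col 5: 1 + 1 + 0 (carry in) = 2 → bit 0, carry out 1
  col 6: 1 + 1 + 1 (carry in) = 3 → bit 1, carry out 1
  col 7: 0 + 1 + 1 (carry in) = 2 → bit 0, carry out 1
  col 8: 0 + 0 + 1 (carry in) = 1 → bit 1, carry out 0
Reading bits MSB→LSB: 101001010
Strip leading zeros: 101001010
= 101001010


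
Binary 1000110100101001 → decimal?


Positional values:
Bit 0: 1 × 2^0 = 1
Bit 3: 1 × 2^3 = 8
Bit 5: 1 × 2^5 = 32
Bit 8: 1 × 2^8 = 256
Bit 10: 1 × 2^10 = 1024
Bit 11: 1 × 2^11 = 2048
Bit 15: 1 × 2^15 = 32768
Sum = 1 + 8 + 32 + 256 + 1024 + 2048 + 32768
= 36137


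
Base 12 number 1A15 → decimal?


Positional values (base 12):
  5 × 12^0 = 5 × 1 = 5
  1 × 12^1 = 1 × 12 = 12
  A × 12^2 = 10 × 144 = 1440
  1 × 12^3 = 1 × 1728 = 1728
Sum = 5 + 12 + 1440 + 1728
= 3185


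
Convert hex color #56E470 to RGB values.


Hex: #56E470
R = 56₁₆ = 86
G = E4₁₆ = 228
B = 70₁₆ = 112
= RGB(86, 228, 112)


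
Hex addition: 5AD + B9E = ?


Align and add column by column (LSB to MSB, each column mod 16 with carry):
  05AD
+ 0B9E
  ----
  col 0: D(13) + E(14) + 0 (carry in) = 27 → B(11), carry out 1
  col 1: A(10) + 9(9) + 1 (carry in) = 20 → 4(4), carry out 1
  col 2: 5(5) + B(11) + 1 (carry in) = 17 → 1(1), carry out 1
  col 3: 0(0) + 0(0) + 1 (carry in) = 1 → 1(1), carry out 0
Reading digits MSB→LSB: 114B
Strip leading zeros: 114B
= 0x114B


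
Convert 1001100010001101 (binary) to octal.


Group into 3-bit groups: 001001100010001101
  001 = 1
  001 = 1
  100 = 4
  010 = 2
  001 = 1
  101 = 5
= 0o114215


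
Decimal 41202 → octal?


Divide by 8 repeatedly:
41202 ÷ 8 = 5150 remainder 2
5150 ÷ 8 = 643 remainder 6
643 ÷ 8 = 80 remainder 3
80 ÷ 8 = 10 remainder 0
10 ÷ 8 = 1 remainder 2
1 ÷ 8 = 0 remainder 1
Reading remainders bottom-up:
= 0o120362


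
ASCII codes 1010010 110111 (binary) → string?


Codes (binary): 1010010 110111
Per-code ASCII lookup:
  1010010 = 82  (range 65-90: uppercase, 82 - 65 = 17) → 'R'
  110111 = 55  (range 48-57: digits, 55 - 48 = 7) → '7'
= 'R7'


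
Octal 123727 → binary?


Each octal digit → 3 binary bits:
  1 = 001
  2 = 010
  3 = 011
  7 = 111
  2 = 010
  7 = 111
Concatenate: 001 010 011 111 010 111
= 001010011111010111


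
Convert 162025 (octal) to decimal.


Positional values:
Position 0: 5 × 8^0 = 5
Position 1: 2 × 8^1 = 16
Position 2: 0 × 8^2 = 0
Position 3: 2 × 8^3 = 1024
Position 4: 6 × 8^4 = 24576
Position 5: 1 × 8^5 = 32768
Sum = 5 + 16 + 0 + 1024 + 24576 + 32768
= 58389


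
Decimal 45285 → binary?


Divide by 2 repeatedly:
45285 ÷ 2 = 22642 remainder 1
22642 ÷ 2 = 11321 remainder 0
11321 ÷ 2 = 5660 remainder 1
5660 ÷ 2 = 2830 remainder 0
2830 ÷ 2 = 1415 remainder 0
1415 ÷ 2 = 707 remainder 1
707 ÷ 2 = 353 remainder 1
353 ÷ 2 = 176 remainder 1
176 ÷ 2 = 88 remainder 0
88 ÷ 2 = 44 remainder 0
44 ÷ 2 = 22 remainder 0
22 ÷ 2 = 11 remainder 0
11 ÷ 2 = 5 remainder 1
5 ÷ 2 = 2 remainder 1
2 ÷ 2 = 1 remainder 0
1 ÷ 2 = 0 remainder 1
Reading remainders bottom-up:
= 1011000011100101


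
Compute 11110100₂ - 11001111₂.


Align and subtract column by column (LSB to MSB, borrowing when needed):
  11110100
- 11001111
  --------
  col 0: (0 - 0 borrow-in) - 1 → borrow from next column: (0+2) - 1 = 1, borrow out 1
  col 1: (0 - 1 borrow-in) - 1 → borrow from next column: (-1+2) - 1 = 0, borrow out 1
  col 2: (1 - 1 borrow-in) - 1 → borrow from next column: (0+2) - 1 = 1, borrow out 1
  col 3: (0 - 1 borrow-in) - 1 → borrow from next column: (-1+2) - 1 = 0, borrow out 1
  col 4: (1 - 1 borrow-in) - 0 → 0 - 0 = 0, borrow out 0
  col 5: (1 - 0 borrow-in) - 0 → 1 - 0 = 1, borrow out 0
  col 6: (1 - 0 borrow-in) - 1 → 1 - 1 = 0, borrow out 0
  col 7: (1 - 0 borrow-in) - 1 → 1 - 1 = 0, borrow out 0
Reading bits MSB→LSB: 00100101
Strip leading zeros: 100101
= 100101


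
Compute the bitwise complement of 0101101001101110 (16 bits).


Original: 0101101001101110
Invert all bits:
  bit 0: 0 → 1
  bit 1: 1 → 0
  bit 2: 0 → 1
  bit 3: 1 → 0
  bit 4: 1 → 0
  bit 5: 0 → 1
  bit 6: 1 → 0
  bit 7: 0 → 1
  bit 8: 0 → 1
  bit 9: 1 → 0
  bit 10: 1 → 0
  bit 11: 0 → 1
  bit 12: 1 → 0
  bit 13: 1 → 0
  bit 14: 1 → 0
  bit 15: 0 → 1
= 1010010110010001


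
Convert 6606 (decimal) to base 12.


Divide by 12 repeatedly:
6606 ÷ 12 = 550 remainder 6
550 ÷ 12 = 45 remainder 10
45 ÷ 12 = 3 remainder 9
3 ÷ 12 = 0 remainder 3
Reading remainders bottom-up:
= 39A6


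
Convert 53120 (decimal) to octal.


Divide by 8 repeatedly:
53120 ÷ 8 = 6640 remainder 0
6640 ÷ 8 = 830 remainder 0
830 ÷ 8 = 103 remainder 6
103 ÷ 8 = 12 remainder 7
12 ÷ 8 = 1 remainder 4
1 ÷ 8 = 0 remainder 1
Reading remainders bottom-up:
= 0o147600


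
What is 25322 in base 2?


Divide by 2 repeatedly:
25322 ÷ 2 = 12661 remainder 0
12661 ÷ 2 = 6330 remainder 1
6330 ÷ 2 = 3165 remainder 0
3165 ÷ 2 = 1582 remainder 1
1582 ÷ 2 = 791 remainder 0
791 ÷ 2 = 395 remainder 1
395 ÷ 2 = 197 remainder 1
197 ÷ 2 = 98 remainder 1
98 ÷ 2 = 49 remainder 0
49 ÷ 2 = 24 remainder 1
24 ÷ 2 = 12 remainder 0
12 ÷ 2 = 6 remainder 0
6 ÷ 2 = 3 remainder 0
3 ÷ 2 = 1 remainder 1
1 ÷ 2 = 0 remainder 1
Reading remainders bottom-up:
= 110001011101010


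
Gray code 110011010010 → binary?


Gray code: 110011010010
MSB stays the same: 1
Each subsequent bit = prev_binary XOR current_gray:
  B[1] = 1 XOR 1 = 0
  B[2] = 0 XOR 0 = 0
  B[3] = 0 XOR 0 = 0
  B[4] = 0 XOR 1 = 1
  B[5] = 1 XOR 1 = 0
  B[6] = 0 XOR 0 = 0
  B[7] = 0 XOR 1 = 1
  B[8] = 1 XOR 0 = 1
  B[9] = 1 XOR 0 = 1
  B[10] = 1 XOR 1 = 0
  B[11] = 0 XOR 0 = 0
= 100010011100 (2204 decimal)


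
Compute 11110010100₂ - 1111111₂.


Align and subtract column by column (LSB to MSB, borrowing when needed):
  11110010100
- 00001111111
  -----------
  col 0: (0 - 0 borrow-in) - 1 → borrow from next column: (0+2) - 1 = 1, borrow out 1
  col 1: (0 - 1 borrow-in) - 1 → borrow from next column: (-1+2) - 1 = 0, borrow out 1
  col 2: (1 - 1 borrow-in) - 1 → borrow from next column: (0+2) - 1 = 1, borrow out 1
  col 3: (0 - 1 borrow-in) - 1 → borrow from next column: (-1+2) - 1 = 0, borrow out 1
  col 4: (1 - 1 borrow-in) - 1 → borrow from next column: (0+2) - 1 = 1, borrow out 1
  col 5: (0 - 1 borrow-in) - 1 → borrow from next column: (-1+2) - 1 = 0, borrow out 1
  col 6: (0 - 1 borrow-in) - 1 → borrow from next column: (-1+2) - 1 = 0, borrow out 1
  col 7: (1 - 1 borrow-in) - 0 → 0 - 0 = 0, borrow out 0
  col 8: (1 - 0 borrow-in) - 0 → 1 - 0 = 1, borrow out 0
  col 9: (1 - 0 borrow-in) - 0 → 1 - 0 = 1, borrow out 0
  col 10: (1 - 0 borrow-in) - 0 → 1 - 0 = 1, borrow out 0
Reading bits MSB→LSB: 11100010101
Strip leading zeros: 11100010101
= 11100010101


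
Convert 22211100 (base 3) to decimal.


Positional values (base 3):
  0 × 3^0 = 0 × 1 = 0
  0 × 3^1 = 0 × 3 = 0
  1 × 3^2 = 1 × 9 = 9
  1 × 3^3 = 1 × 27 = 27
  1 × 3^4 = 1 × 81 = 81
  2 × 3^5 = 2 × 243 = 486
  2 × 3^6 = 2 × 729 = 1458
  2 × 3^7 = 2 × 2187 = 4374
Sum = 0 + 0 + 9 + 27 + 81 + 486 + 1458 + 4374
= 6435


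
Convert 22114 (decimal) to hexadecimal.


Divide by 16 repeatedly:
22114 ÷ 16 = 1382 remainder 2 (2)
1382 ÷ 16 = 86 remainder 6 (6)
86 ÷ 16 = 5 remainder 6 (6)
5 ÷ 16 = 0 remainder 5 (5)
Reading remainders bottom-up:
= 0x5662


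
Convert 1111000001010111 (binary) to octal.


Group into 3-bit groups: 001111000001010111
  001 = 1
  111 = 7
  000 = 0
  001 = 1
  010 = 2
  111 = 7
= 0o170127


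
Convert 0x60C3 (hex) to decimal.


Positional values:
Position 0: 3 × 16^0 = 3 × 1 = 3
Position 1: C × 16^1 = 12 × 16 = 192
Position 2: 0 × 16^2 = 0 × 256 = 0
Position 3: 6 × 16^3 = 6 × 4096 = 24576
Sum = 3 + 192 + 0 + 24576
= 24771


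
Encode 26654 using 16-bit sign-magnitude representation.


Sign bit: 0 (positive)
Magnitude: 26654 = 110100000011110
= 0110100000011110


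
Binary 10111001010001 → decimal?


Positional values:
Bit 0: 1 × 2^0 = 1
Bit 4: 1 × 2^4 = 16
Bit 6: 1 × 2^6 = 64
Bit 9: 1 × 2^9 = 512
Bit 10: 1 × 2^10 = 1024
Bit 11: 1 × 2^11 = 2048
Bit 13: 1 × 2^13 = 8192
Sum = 1 + 16 + 64 + 512 + 1024 + 2048 + 8192
= 11857


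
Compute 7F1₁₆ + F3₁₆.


Align and add column by column (LSB to MSB, each column mod 16 with carry):
  07F1
+ 00F3
  ----
  col 0: 1(1) + 3(3) + 0 (carry in) = 4 → 4(4), carry out 0
  col 1: F(15) + F(15) + 0 (carry in) = 30 → E(14), carry out 1
  col 2: 7(7) + 0(0) + 1 (carry in) = 8 → 8(8), carry out 0
  col 3: 0(0) + 0(0) + 0 (carry in) = 0 → 0(0), carry out 0
Reading digits MSB→LSB: 08E4
Strip leading zeros: 8E4
= 0x8E4


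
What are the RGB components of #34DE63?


Hex: #34DE63
R = 34₁₆ = 52
G = DE₁₆ = 222
B = 63₁₆ = 99
= RGB(52, 222, 99)


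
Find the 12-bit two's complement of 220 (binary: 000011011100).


Original: 000011011100
Step 1 - Invert all bits: 111100100011
Step 2 - Add 1: 111100100011 + 1
= 111100100100 (represents -220)


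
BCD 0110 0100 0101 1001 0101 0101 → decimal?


Each 4-bit group → digit:
  0110 → 6
  0100 → 4
  0101 → 5
  1001 → 9
  0101 → 5
  0101 → 5
= 645955


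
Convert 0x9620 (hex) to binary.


Each hex digit → 4 binary bits:
  9 = 1001
  6 = 0110
  2 = 0010
  0 = 0000
Concatenate: 1001 0110 0010 0000
= 1001011000100000


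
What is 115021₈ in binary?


Each octal digit → 3 binary bits:
  1 = 001
  1 = 001
  5 = 101
  0 = 000
  2 = 010
  1 = 001
Concatenate: 001 001 101 000 010 001
= 001001101000010001


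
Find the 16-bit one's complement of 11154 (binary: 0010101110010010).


Original: 0010101110010010
Invert all bits:
  bit 0: 0 → 1
  bit 1: 0 → 1
  bit 2: 1 → 0
  bit 3: 0 → 1
  bit 4: 1 → 0
  bit 5: 0 → 1
  bit 6: 1 → 0
  bit 7: 1 → 0
  bit 8: 1 → 0
  bit 9: 0 → 1
  bit 10: 0 → 1
  bit 11: 1 → 0
  bit 12: 0 → 1
  bit 13: 0 → 1
  bit 14: 1 → 0
  bit 15: 0 → 1
= 1101010001101101


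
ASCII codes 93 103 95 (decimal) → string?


Codes (decimal): 93 103 95
Per-code ASCII lookup:
  93  (special character) → ']'
  103  (range 97-122: lowercase, 103 - 97 = 6) → 'g'
  95  (special character) → '_'
= ']g_'


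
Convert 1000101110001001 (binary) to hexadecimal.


Group into 4-bit nibbles: 1000101110001001
  1000 = 8
  1011 = B
  1000 = 8
  1001 = 9
= 0x8B89


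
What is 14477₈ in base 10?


Positional values:
Position 0: 7 × 8^0 = 7
Position 1: 7 × 8^1 = 56
Position 2: 4 × 8^2 = 256
Position 3: 4 × 8^3 = 2048
Position 4: 1 × 8^4 = 4096
Sum = 7 + 56 + 256 + 2048 + 4096
= 6463


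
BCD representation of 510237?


Each digit → 4-bit binary:
  5 → 0101
  1 → 0001
  0 → 0000
  2 → 0010
  3 → 0011
  7 → 0111
= 0101 0001 0000 0010 0011 0111


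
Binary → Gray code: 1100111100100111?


Binary: 1100111100100111
Gray code: G = B XOR (B >> 1)
B >> 1 = 0110011110010011
1100111100100111 XOR 0110011110010011:
  1 XOR 0 = 1
  1 XOR 1 = 0
  0 XOR 1 = 1
  0 XOR 0 = 0
  1 XOR 0 = 1
  1 XOR 1 = 0
  1 XOR 1 = 0
  1 XOR 1 = 0
  0 XOR 1 = 1
  0 XOR 0 = 0
  1 XOR 0 = 1
  0 XOR 1 = 1
  0 XOR 0 = 0
  1 XOR 0 = 1
  1 XOR 1 = 0
  1 XOR 1 = 0
= 1010100010110100


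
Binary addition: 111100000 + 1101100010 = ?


Align and add column by column (LSB to MSB, carry propagating):
  00111100000
+ 01101100010
  -----------
  col 0: 0 + 0 + 0 (carry in) = 0 → bit 0, carry out 0
  col 1: 0 + 1 + 0 (carry in) = 1 → bit 1, carry out 0
  col 2: 0 + 0 + 0 (carry in) = 0 → bit 0, carry out 0
  col 3: 0 + 0 + 0 (carry in) = 0 → bit 0, carry out 0
  col 4: 0 + 0 + 0 (carry in) = 0 → bit 0, carry out 0
  col 5: 1 + 1 + 0 (carry in) = 2 → bit 0, carry out 1
  col 6: 1 + 1 + 1 (carry in) = 3 → bit 1, carry out 1
  col 7: 1 + 0 + 1 (carry in) = 2 → bit 0, carry out 1
  col 8: 1 + 1 + 1 (carry in) = 3 → bit 1, carry out 1
  col 9: 0 + 1 + 1 (carry in) = 2 → bit 0, carry out 1
  col 10: 0 + 0 + 1 (carry in) = 1 → bit 1, carry out 0
Reading bits MSB→LSB: 10101000010
Strip leading zeros: 10101000010
= 10101000010


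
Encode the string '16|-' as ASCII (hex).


String: '16|-'  (4 characters)
Per-character ASCII lookup:
  '1': digits start at 48: '1' = 48 + 1 = 49 → 0x31
  '6': digits start at 48: '6' = 48 + 6 = 54 → 0x36
  '|': special character: '|' = 124 → 0x7C
  '-': special character: '-' = 45 → 0x2D
= 0x31 0x36 0x7C 0x2D


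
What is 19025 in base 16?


Divide by 16 repeatedly:
19025 ÷ 16 = 1189 remainder 1 (1)
1189 ÷ 16 = 74 remainder 5 (5)
74 ÷ 16 = 4 remainder 10 (A)
4 ÷ 16 = 0 remainder 4 (4)
Reading remainders bottom-up:
= 0x4A51


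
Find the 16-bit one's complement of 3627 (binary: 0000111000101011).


Original: 0000111000101011
Invert all bits:
  bit 0: 0 → 1
  bit 1: 0 → 1
  bit 2: 0 → 1
  bit 3: 0 → 1
  bit 4: 1 → 0
  bit 5: 1 → 0
  bit 6: 1 → 0
  bit 7: 0 → 1
  bit 8: 0 → 1
  bit 9: 0 → 1
  bit 10: 1 → 0
  bit 11: 0 → 1
  bit 12: 1 → 0
  bit 13: 0 → 1
  bit 14: 1 → 0
  bit 15: 1 → 0
= 1111000111010100


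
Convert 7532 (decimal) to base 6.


Divide by 6 repeatedly:
7532 ÷ 6 = 1255 remainder 2
1255 ÷ 6 = 209 remainder 1
209 ÷ 6 = 34 remainder 5
34 ÷ 6 = 5 remainder 4
5 ÷ 6 = 0 remainder 5
Reading remainders bottom-up:
= 54512


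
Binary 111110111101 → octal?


Group into 3-bit groups: 111110111101
  111 = 7
  110 = 6
  111 = 7
  101 = 5
= 0o7675


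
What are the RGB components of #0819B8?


Hex: #0819B8
R = 08₁₆ = 8
G = 19₁₆ = 25
B = B8₁₆ = 184
= RGB(8, 25, 184)


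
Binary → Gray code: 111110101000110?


Binary: 111110101000110
Gray code: G = B XOR (B >> 1)
B >> 1 = 011111010100011
111110101000110 XOR 011111010100011:
  1 XOR 0 = 1
  1 XOR 1 = 0
  1 XOR 1 = 0
  1 XOR 1 = 0
  1 XOR 1 = 0
  0 XOR 1 = 1
  1 XOR 0 = 1
  0 XOR 1 = 1
  1 XOR 0 = 1
  0 XOR 1 = 1
  0 XOR 0 = 0
  0 XOR 0 = 0
  1 XOR 0 = 1
  1 XOR 1 = 0
  0 XOR 1 = 1
= 100001111100101


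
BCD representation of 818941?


Each digit → 4-bit binary:
  8 → 1000
  1 → 0001
  8 → 1000
  9 → 1001
  4 → 0100
  1 → 0001
= 1000 0001 1000 1001 0100 0001


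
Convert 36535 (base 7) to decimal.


Positional values (base 7):
  5 × 7^0 = 5 × 1 = 5
  3 × 7^1 = 3 × 7 = 21
  5 × 7^2 = 5 × 49 = 245
  6 × 7^3 = 6 × 343 = 2058
  3 × 7^4 = 3 × 2401 = 7203
Sum = 5 + 21 + 245 + 2058 + 7203
= 9532


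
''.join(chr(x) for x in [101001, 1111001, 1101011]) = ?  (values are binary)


Codes (binary): 101001 1111001 1101011
Per-code ASCII lookup:
  101001 = 41  (special character) → ')'
  1111001 = 121  (range 97-122: lowercase, 121 - 97 = 24) → 'y'
  1101011 = 107  (range 97-122: lowercase, 107 - 97 = 10) → 'k'
= ')yk'


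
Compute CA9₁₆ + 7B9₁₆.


Align and add column by column (LSB to MSB, each column mod 16 with carry):
  0CA9
+ 07B9
  ----
  col 0: 9(9) + 9(9) + 0 (carry in) = 18 → 2(2), carry out 1
  col 1: A(10) + B(11) + 1 (carry in) = 22 → 6(6), carry out 1
  col 2: C(12) + 7(7) + 1 (carry in) = 20 → 4(4), carry out 1
  col 3: 0(0) + 0(0) + 1 (carry in) = 1 → 1(1), carry out 0
Reading digits MSB→LSB: 1462
Strip leading zeros: 1462
= 0x1462


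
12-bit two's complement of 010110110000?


Original: 010110110000
Step 1 - Invert all bits: 101001001111
Step 2 - Add 1: 101001001111 + 1
= 101001010000 (represents -1456)


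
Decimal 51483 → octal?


Divide by 8 repeatedly:
51483 ÷ 8 = 6435 remainder 3
6435 ÷ 8 = 804 remainder 3
804 ÷ 8 = 100 remainder 4
100 ÷ 8 = 12 remainder 4
12 ÷ 8 = 1 remainder 4
1 ÷ 8 = 0 remainder 1
Reading remainders bottom-up:
= 0o144433


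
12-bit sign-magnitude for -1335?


Sign bit: 1 (negative)
Magnitude: 1335 = 10100110111
= 110100110111


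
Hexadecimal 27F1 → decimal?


Positional values:
Position 0: 1 × 16^0 = 1 × 1 = 1
Position 1: F × 16^1 = 15 × 16 = 240
Position 2: 7 × 16^2 = 7 × 256 = 1792
Position 3: 2 × 16^3 = 2 × 4096 = 8192
Sum = 1 + 240 + 1792 + 8192
= 10225


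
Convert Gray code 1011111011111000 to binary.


Gray code: 1011111011111000
MSB stays the same: 1
Each subsequent bit = prev_binary XOR current_gray:
  B[1] = 1 XOR 0 = 1
  B[2] = 1 XOR 1 = 0
  B[3] = 0 XOR 1 = 1
  B[4] = 1 XOR 1 = 0
  B[5] = 0 XOR 1 = 1
  B[6] = 1 XOR 1 = 0
  B[7] = 0 XOR 0 = 0
  B[8] = 0 XOR 1 = 1
  B[9] = 1 XOR 1 = 0
  B[10] = 0 XOR 1 = 1
  B[11] = 1 XOR 1 = 0
  B[12] = 0 XOR 1 = 1
  B[13] = 1 XOR 0 = 1
  B[14] = 1 XOR 0 = 1
  B[15] = 1 XOR 0 = 1
= 1101010010101111 (54447 decimal)


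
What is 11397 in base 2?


Divide by 2 repeatedly:
11397 ÷ 2 = 5698 remainder 1
5698 ÷ 2 = 2849 remainder 0
2849 ÷ 2 = 1424 remainder 1
1424 ÷ 2 = 712 remainder 0
712 ÷ 2 = 356 remainder 0
356 ÷ 2 = 178 remainder 0
178 ÷ 2 = 89 remainder 0
89 ÷ 2 = 44 remainder 1
44 ÷ 2 = 22 remainder 0
22 ÷ 2 = 11 remainder 0
11 ÷ 2 = 5 remainder 1
5 ÷ 2 = 2 remainder 1
2 ÷ 2 = 1 remainder 0
1 ÷ 2 = 0 remainder 1
Reading remainders bottom-up:
= 10110010000101


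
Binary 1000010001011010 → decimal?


Positional values:
Bit 1: 1 × 2^1 = 2
Bit 3: 1 × 2^3 = 8
Bit 4: 1 × 2^4 = 16
Bit 6: 1 × 2^6 = 64
Bit 10: 1 × 2^10 = 1024
Bit 15: 1 × 2^15 = 32768
Sum = 2 + 8 + 16 + 64 + 1024 + 32768
= 33882


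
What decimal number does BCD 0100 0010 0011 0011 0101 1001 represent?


Each 4-bit group → digit:
  0100 → 4
  0010 → 2
  0011 → 3
  0011 → 3
  0101 → 5
  1001 → 9
= 423359


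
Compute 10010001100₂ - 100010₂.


Align and subtract column by column (LSB to MSB, borrowing when needed):
  10010001100
- 00000100010
  -----------
  col 0: (0 - 0 borrow-in) - 0 → 0 - 0 = 0, borrow out 0
  col 1: (0 - 0 borrow-in) - 1 → borrow from next column: (0+2) - 1 = 1, borrow out 1
  col 2: (1 - 1 borrow-in) - 0 → 0 - 0 = 0, borrow out 0
  col 3: (1 - 0 borrow-in) - 0 → 1 - 0 = 1, borrow out 0
  col 4: (0 - 0 borrow-in) - 0 → 0 - 0 = 0, borrow out 0
  col 5: (0 - 0 borrow-in) - 1 → borrow from next column: (0+2) - 1 = 1, borrow out 1
  col 6: (0 - 1 borrow-in) - 0 → borrow from next column: (-1+2) - 0 = 1, borrow out 1
  col 7: (1 - 1 borrow-in) - 0 → 0 - 0 = 0, borrow out 0
  col 8: (0 - 0 borrow-in) - 0 → 0 - 0 = 0, borrow out 0
  col 9: (0 - 0 borrow-in) - 0 → 0 - 0 = 0, borrow out 0
  col 10: (1 - 0 borrow-in) - 0 → 1 - 0 = 1, borrow out 0
Reading bits MSB→LSB: 10001101010
Strip leading zeros: 10001101010
= 10001101010


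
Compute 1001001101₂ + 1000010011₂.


Align and add column by column (LSB to MSB, carry propagating):
  01001001101
+ 01000010011
  -----------
  col 0: 1 + 1 + 0 (carry in) = 2 → bit 0, carry out 1
  col 1: 0 + 1 + 1 (carry in) = 2 → bit 0, carry out 1
  col 2: 1 + 0 + 1 (carry in) = 2 → bit 0, carry out 1
  col 3: 1 + 0 + 1 (carry in) = 2 → bit 0, carry out 1
  col 4: 0 + 1 + 1 (carry in) = 2 → bit 0, carry out 1
  col 5: 0 + 0 + 1 (carry in) = 1 → bit 1, carry out 0
  col 6: 1 + 0 + 0 (carry in) = 1 → bit 1, carry out 0
  col 7: 0 + 0 + 0 (carry in) = 0 → bit 0, carry out 0
  col 8: 0 + 0 + 0 (carry in) = 0 → bit 0, carry out 0
  col 9: 1 + 1 + 0 (carry in) = 2 → bit 0, carry out 1
  col 10: 0 + 0 + 1 (carry in) = 1 → bit 1, carry out 0
Reading bits MSB→LSB: 10001100000
Strip leading zeros: 10001100000
= 10001100000


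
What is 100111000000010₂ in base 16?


Group into 4-bit nibbles: 0100111000000010
  0100 = 4
  1110 = E
  0000 = 0
  0010 = 2
= 0x4E02


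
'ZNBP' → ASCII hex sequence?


String: 'ZNBP'  (4 characters)
Per-character ASCII lookup:
  'Z': uppercase starts at 65: 'Z' = 65 + 25 = 90 → 0x5A
  'N': uppercase starts at 65: 'N' = 65 + 13 = 78 → 0x4E
  'B': uppercase starts at 65: 'B' = 65 + 1 = 66 → 0x42
  'P': uppercase starts at 65: 'P' = 65 + 15 = 80 → 0x50
= 0x5A 0x4E 0x42 0x50


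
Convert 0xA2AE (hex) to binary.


Each hex digit → 4 binary bits:
  A = 1010
  2 = 0010
  A = 1010
  E = 1110
Concatenate: 1010 0010 1010 1110
= 1010001010101110


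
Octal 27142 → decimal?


Positional values:
Position 0: 2 × 8^0 = 2
Position 1: 4 × 8^1 = 32
Position 2: 1 × 8^2 = 64
Position 3: 7 × 8^3 = 3584
Position 4: 2 × 8^4 = 8192
Sum = 2 + 32 + 64 + 3584 + 8192
= 11874


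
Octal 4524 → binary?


Each octal digit → 3 binary bits:
  4 = 100
  5 = 101
  2 = 010
  4 = 100
Concatenate: 100 101 010 100
= 100101010100


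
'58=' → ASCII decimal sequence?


String: '58='  (3 characters)
Per-character ASCII lookup:
  '5': digits start at 48: '5' = 48 + 5 = 53
  '8': digits start at 48: '8' = 48 + 8 = 56
  '=': special character: '=' = 61
= 53 56 61


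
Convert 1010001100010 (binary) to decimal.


Positional values:
Bit 1: 1 × 2^1 = 2
Bit 5: 1 × 2^5 = 32
Bit 6: 1 × 2^6 = 64
Bit 10: 1 × 2^10 = 1024
Bit 12: 1 × 2^12 = 4096
Sum = 2 + 32 + 64 + 1024 + 4096
= 5218


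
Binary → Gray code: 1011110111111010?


Binary: 1011110111111010
Gray code: G = B XOR (B >> 1)
B >> 1 = 0101111011111101
1011110111111010 XOR 0101111011111101:
  1 XOR 0 = 1
  0 XOR 1 = 1
  1 XOR 0 = 1
  1 XOR 1 = 0
  1 XOR 1 = 0
  1 XOR 1 = 0
  0 XOR 1 = 1
  1 XOR 0 = 1
  1 XOR 1 = 0
  1 XOR 1 = 0
  1 XOR 1 = 0
  1 XOR 1 = 0
  1 XOR 1 = 0
  0 XOR 1 = 1
  1 XOR 0 = 1
  0 XOR 1 = 1
= 1110001100000111


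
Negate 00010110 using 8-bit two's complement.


Original: 00010110
Step 1 - Invert all bits: 11101001
Step 2 - Add 1: 11101001 + 1
= 11101010 (represents -22)


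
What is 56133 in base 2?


Divide by 2 repeatedly:
56133 ÷ 2 = 28066 remainder 1
28066 ÷ 2 = 14033 remainder 0
14033 ÷ 2 = 7016 remainder 1
7016 ÷ 2 = 3508 remainder 0
3508 ÷ 2 = 1754 remainder 0
1754 ÷ 2 = 877 remainder 0
877 ÷ 2 = 438 remainder 1
438 ÷ 2 = 219 remainder 0
219 ÷ 2 = 109 remainder 1
109 ÷ 2 = 54 remainder 1
54 ÷ 2 = 27 remainder 0
27 ÷ 2 = 13 remainder 1
13 ÷ 2 = 6 remainder 1
6 ÷ 2 = 3 remainder 0
3 ÷ 2 = 1 remainder 1
1 ÷ 2 = 0 remainder 1
Reading remainders bottom-up:
= 1101101101000101


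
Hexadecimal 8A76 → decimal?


Positional values:
Position 0: 6 × 16^0 = 6 × 1 = 6
Position 1: 7 × 16^1 = 7 × 16 = 112
Position 2: A × 16^2 = 10 × 256 = 2560
Position 3: 8 × 16^3 = 8 × 4096 = 32768
Sum = 6 + 112 + 2560 + 32768
= 35446


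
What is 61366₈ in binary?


Each octal digit → 3 binary bits:
  6 = 110
  1 = 001
  3 = 011
  6 = 110
  6 = 110
Concatenate: 110 001 011 110 110
= 110001011110110


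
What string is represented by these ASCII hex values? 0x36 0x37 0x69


Codes (hex): 0x36 0x37 0x69
Per-code ASCII lookup:
  0x36 = 54  (range 48-57: digits, 54 - 48 = 6) → '6'
  0x37 = 55  (range 48-57: digits, 55 - 48 = 7) → '7'
  0x69 = 105  (range 97-122: lowercase, 105 - 97 = 8) → 'i'
= '67i'


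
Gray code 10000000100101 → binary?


Gray code: 10000000100101
MSB stays the same: 1
Each subsequent bit = prev_binary XOR current_gray:
  B[1] = 1 XOR 0 = 1
  B[2] = 1 XOR 0 = 1
  B[3] = 1 XOR 0 = 1
  B[4] = 1 XOR 0 = 1
  B[5] = 1 XOR 0 = 1
  B[6] = 1 XOR 0 = 1
  B[7] = 1 XOR 0 = 1
  B[8] = 1 XOR 1 = 0
  B[9] = 0 XOR 0 = 0
  B[10] = 0 XOR 0 = 0
  B[11] = 0 XOR 1 = 1
  B[12] = 1 XOR 0 = 1
  B[13] = 1 XOR 1 = 0
= 11111111000110 (16326 decimal)


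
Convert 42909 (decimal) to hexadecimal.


Divide by 16 repeatedly:
42909 ÷ 16 = 2681 remainder 13 (D)
2681 ÷ 16 = 167 remainder 9 (9)
167 ÷ 16 = 10 remainder 7 (7)
10 ÷ 16 = 0 remainder 10 (A)
Reading remainders bottom-up:
= 0xA79D


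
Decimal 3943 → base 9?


Divide by 9 repeatedly:
3943 ÷ 9 = 438 remainder 1
438 ÷ 9 = 48 remainder 6
48 ÷ 9 = 5 remainder 3
5 ÷ 9 = 0 remainder 5
Reading remainders bottom-up:
= 5361


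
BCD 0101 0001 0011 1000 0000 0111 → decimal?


Each 4-bit group → digit:
  0101 → 5
  0001 → 1
  0011 → 3
  1000 → 8
  0000 → 0
  0111 → 7
= 513807


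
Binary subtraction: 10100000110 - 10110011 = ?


Align and subtract column by column (LSB to MSB, borrowing when needed):
  10100000110
- 00010110011
  -----------
  col 0: (0 - 0 borrow-in) - 1 → borrow from next column: (0+2) - 1 = 1, borrow out 1
  col 1: (1 - 1 borrow-in) - 1 → borrow from next column: (0+2) - 1 = 1, borrow out 1
  col 2: (1 - 1 borrow-in) - 0 → 0 - 0 = 0, borrow out 0
  col 3: (0 - 0 borrow-in) - 0 → 0 - 0 = 0, borrow out 0
  col 4: (0 - 0 borrow-in) - 1 → borrow from next column: (0+2) - 1 = 1, borrow out 1
  col 5: (0 - 1 borrow-in) - 1 → borrow from next column: (-1+2) - 1 = 0, borrow out 1
  col 6: (0 - 1 borrow-in) - 0 → borrow from next column: (-1+2) - 0 = 1, borrow out 1
  col 7: (0 - 1 borrow-in) - 1 → borrow from next column: (-1+2) - 1 = 0, borrow out 1
  col 8: (1 - 1 borrow-in) - 0 → 0 - 0 = 0, borrow out 0
  col 9: (0 - 0 borrow-in) - 0 → 0 - 0 = 0, borrow out 0
  col 10: (1 - 0 borrow-in) - 0 → 1 - 0 = 1, borrow out 0
Reading bits MSB→LSB: 10001010011
Strip leading zeros: 10001010011
= 10001010011
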